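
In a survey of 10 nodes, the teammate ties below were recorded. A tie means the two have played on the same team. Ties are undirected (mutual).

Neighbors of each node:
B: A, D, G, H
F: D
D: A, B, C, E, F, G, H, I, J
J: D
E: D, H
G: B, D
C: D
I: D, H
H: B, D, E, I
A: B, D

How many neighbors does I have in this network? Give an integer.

I is directly tied to D and H. That is 2 neighbors, so the degree of I is 2.

2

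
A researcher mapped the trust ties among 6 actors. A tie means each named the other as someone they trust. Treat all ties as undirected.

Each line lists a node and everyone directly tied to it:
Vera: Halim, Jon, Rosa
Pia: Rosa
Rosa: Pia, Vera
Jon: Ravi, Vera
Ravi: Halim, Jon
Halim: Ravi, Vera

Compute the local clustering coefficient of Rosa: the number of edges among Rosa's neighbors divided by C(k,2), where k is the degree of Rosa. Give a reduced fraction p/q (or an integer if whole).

Rosa's neighbors: Pia and Vera (k = 2).
Possible neighbor pairs: C(2,2) = 1. Edges among them: none → e = 0.
Clustering(Rosa) = 0/1.

0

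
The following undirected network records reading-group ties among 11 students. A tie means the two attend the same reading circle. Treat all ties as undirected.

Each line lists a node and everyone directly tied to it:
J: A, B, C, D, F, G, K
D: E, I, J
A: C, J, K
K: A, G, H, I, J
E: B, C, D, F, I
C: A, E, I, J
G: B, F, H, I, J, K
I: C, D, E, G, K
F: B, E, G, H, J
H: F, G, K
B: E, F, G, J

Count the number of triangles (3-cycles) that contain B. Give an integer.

B's neighbors: E, F, G, and J.
Neighbor pairs that are themselves tied: B–E–F; B–F–G; B–F–J; B–G–J. Each forms one triangle with B, for 4 in total.

4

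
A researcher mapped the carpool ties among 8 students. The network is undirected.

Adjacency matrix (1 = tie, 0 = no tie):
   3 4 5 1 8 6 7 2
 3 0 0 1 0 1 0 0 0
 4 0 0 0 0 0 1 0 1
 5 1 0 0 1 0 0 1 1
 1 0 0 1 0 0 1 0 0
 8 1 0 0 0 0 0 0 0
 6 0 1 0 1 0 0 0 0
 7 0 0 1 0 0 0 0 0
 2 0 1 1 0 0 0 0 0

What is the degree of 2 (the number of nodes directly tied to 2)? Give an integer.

2 is directly tied to 4 and 5. That is 2 neighbors, so the degree of 2 is 2.

2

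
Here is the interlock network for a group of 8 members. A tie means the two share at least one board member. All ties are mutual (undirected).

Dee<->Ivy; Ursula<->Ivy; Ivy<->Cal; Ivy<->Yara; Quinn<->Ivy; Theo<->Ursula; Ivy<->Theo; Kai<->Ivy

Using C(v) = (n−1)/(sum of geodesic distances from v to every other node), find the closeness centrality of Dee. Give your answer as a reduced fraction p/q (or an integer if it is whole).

Distances from Dee: Cal:2, Ivy:1, Kai:2, Quinn:2, Theo:2, Ursula:2, Yara:2. Sum = 13.
n = 8, so closeness = 7/13.

7/13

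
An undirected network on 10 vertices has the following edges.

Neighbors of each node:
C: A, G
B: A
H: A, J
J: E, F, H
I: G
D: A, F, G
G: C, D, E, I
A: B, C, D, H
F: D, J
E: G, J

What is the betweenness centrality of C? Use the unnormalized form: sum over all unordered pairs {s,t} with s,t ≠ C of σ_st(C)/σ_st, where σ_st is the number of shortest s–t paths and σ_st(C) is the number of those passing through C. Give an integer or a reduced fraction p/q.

Pairs whose geodesics pass through C — B–E: 1/3; B–I: 1/2; B–G: 1/2; H–I: 1/3; H–G: 1/3; E–A: 1/3; I–A: 1/2; A–G: 1/2.
All other pairs contribute 0.
Summing the contributions gives betweenness(C) = 10/3.

10/3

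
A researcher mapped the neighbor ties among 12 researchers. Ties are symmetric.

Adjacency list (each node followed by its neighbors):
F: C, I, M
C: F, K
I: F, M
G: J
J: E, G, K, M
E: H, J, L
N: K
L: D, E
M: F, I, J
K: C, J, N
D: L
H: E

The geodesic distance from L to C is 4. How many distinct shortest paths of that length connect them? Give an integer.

The shortest distance is 4, and the only length-4 path is L–E–J–K–C. So there is exactly 1 shortest path.

1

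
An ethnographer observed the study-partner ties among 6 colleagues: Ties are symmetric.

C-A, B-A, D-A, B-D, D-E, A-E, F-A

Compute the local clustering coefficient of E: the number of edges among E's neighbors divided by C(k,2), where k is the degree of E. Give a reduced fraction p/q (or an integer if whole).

1

E's neighbors: A and D (k = 2).
Possible neighbor pairs: C(2,2) = 1. Edges among them: A–D → e = 1.
Clustering(E) = 1/1.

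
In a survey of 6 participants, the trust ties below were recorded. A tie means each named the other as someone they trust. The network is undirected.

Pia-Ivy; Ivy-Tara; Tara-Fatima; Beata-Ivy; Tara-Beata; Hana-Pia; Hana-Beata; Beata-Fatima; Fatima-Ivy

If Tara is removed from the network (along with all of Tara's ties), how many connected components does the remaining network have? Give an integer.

1

Tara's neighbors (Beata, Fatima, and Ivy) remain reachable from one another through other ties, so the rest of the network stays in one piece.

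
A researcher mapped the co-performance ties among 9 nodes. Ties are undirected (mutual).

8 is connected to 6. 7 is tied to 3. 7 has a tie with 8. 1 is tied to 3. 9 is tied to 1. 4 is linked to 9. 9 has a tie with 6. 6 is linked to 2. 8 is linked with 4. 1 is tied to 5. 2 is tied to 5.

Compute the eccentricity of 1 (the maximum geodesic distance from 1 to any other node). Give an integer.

3

Distances from 1: 2:2, 3:1, 4:2, 5:1, 6:2, 7:2, 8:3, 9:1.
The largest is 3 (to 8), so the eccentricity of 1 is 3.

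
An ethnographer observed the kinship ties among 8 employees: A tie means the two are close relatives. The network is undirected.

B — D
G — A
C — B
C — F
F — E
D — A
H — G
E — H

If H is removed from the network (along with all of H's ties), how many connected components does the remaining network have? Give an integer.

1

H's neighbors (E and G) remain reachable from one another through other ties, so the rest of the network stays in one piece.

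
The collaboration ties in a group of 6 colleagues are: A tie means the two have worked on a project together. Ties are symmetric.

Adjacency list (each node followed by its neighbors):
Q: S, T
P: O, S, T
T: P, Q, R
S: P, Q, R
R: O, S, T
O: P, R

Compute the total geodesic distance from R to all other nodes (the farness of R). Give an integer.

7

Distances from R: O:1, P:2, Q:2, S:1, T:1.
Sum = 1 + 2 + 2 + 1 + 1 = 7.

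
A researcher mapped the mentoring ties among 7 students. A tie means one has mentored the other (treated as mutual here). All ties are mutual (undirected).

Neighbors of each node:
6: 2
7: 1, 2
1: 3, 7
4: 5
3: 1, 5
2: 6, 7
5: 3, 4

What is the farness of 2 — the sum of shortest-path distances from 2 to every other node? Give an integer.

16

Distances from 2: 1:2, 3:3, 4:5, 5:4, 6:1, 7:1.
Sum = 2 + 3 + 5 + 4 + 1 + 1 = 16.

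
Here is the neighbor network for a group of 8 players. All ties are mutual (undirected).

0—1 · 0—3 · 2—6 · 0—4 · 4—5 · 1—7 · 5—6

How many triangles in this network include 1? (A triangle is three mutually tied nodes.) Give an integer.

1's neighbors are 0 and 7, but none of them are tied to each other, so no triangle contains 1.

0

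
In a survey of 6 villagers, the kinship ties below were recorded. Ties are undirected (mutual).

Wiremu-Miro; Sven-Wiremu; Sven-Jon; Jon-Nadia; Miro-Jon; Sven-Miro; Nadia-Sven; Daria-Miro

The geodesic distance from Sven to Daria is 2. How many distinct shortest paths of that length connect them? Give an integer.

1

The shortest distance is 2, and the only length-2 path is Sven–Miro–Daria. So there is exactly 1 shortest path.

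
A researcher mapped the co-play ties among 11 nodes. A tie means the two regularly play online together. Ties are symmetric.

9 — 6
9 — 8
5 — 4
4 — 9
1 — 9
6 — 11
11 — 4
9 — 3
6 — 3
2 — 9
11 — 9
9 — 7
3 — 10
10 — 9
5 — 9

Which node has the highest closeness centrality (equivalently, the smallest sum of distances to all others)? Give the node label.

Farness (sum of distances to all others) for each node — 1:19, 2:19, 3:17, 4:17, 5:18, 6:17, 7:19, 8:19, 9:10, 10:18, 11:17.
The smallest farness is 10, for 9, so 9 has the highest closeness.

9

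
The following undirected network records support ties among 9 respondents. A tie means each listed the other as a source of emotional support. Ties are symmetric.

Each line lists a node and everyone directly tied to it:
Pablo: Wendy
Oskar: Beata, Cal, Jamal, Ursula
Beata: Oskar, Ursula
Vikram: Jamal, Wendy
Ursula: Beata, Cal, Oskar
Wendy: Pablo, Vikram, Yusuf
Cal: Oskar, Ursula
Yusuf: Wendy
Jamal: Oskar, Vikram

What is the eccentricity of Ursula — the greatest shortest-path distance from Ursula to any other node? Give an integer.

Distances from Ursula: Beata:1, Cal:1, Jamal:2, Oskar:1, Pablo:5, Vikram:3, Wendy:4, Yusuf:5.
The largest is 5 (to Yusuf and Pablo), so the eccentricity of Ursula is 5.

5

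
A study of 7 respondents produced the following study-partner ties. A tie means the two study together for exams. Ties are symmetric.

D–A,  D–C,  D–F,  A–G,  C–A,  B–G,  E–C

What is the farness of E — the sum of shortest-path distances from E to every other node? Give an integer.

15

Distances from E: A:2, B:4, C:1, D:2, F:3, G:3.
Sum = 2 + 4 + 1 + 2 + 3 + 3 = 15.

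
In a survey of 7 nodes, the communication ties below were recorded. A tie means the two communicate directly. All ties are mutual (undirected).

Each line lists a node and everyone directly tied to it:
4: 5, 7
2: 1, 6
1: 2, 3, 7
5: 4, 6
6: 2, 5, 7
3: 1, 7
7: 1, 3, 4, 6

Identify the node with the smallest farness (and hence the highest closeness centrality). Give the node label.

Farness (sum of distances to all others) for each node — 1:10, 2:11, 3:11, 4:11, 5:12, 6:9, 7:8.
The smallest farness is 8, for 7, so 7 has the highest closeness.

7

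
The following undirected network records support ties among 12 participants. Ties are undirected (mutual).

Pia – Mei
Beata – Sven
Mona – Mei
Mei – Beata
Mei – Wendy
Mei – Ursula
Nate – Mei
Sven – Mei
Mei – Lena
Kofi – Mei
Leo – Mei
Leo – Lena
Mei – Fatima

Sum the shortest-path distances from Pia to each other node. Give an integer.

21

Distances from Pia: Beata:2, Fatima:2, Kofi:2, Lena:2, Leo:2, Mei:1, Mona:2, Nate:2, Sven:2, Ursula:2, Wendy:2.
Sum = 2 + 2 + 2 + 2 + 2 + 1 + 2 + 2 + 2 + 2 + 2 = 21.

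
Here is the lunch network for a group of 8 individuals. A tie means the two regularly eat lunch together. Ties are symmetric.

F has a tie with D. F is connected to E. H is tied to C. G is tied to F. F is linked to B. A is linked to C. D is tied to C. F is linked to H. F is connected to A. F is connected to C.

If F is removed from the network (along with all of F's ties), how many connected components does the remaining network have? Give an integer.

4

Without F, the remaining ties split the others into: {B}; {G}; {A, C, D, H}; {E}.
That's 4 separate components.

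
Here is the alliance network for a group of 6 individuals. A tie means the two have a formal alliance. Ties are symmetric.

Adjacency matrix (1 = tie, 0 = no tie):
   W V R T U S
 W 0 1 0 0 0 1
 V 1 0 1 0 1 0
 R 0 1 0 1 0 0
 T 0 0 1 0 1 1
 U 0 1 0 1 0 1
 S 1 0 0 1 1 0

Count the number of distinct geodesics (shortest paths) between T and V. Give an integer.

2

The shortest distance is 2. The length-2 paths are: T–R–V; T–U–V.
That gives 2 distinct shortest paths.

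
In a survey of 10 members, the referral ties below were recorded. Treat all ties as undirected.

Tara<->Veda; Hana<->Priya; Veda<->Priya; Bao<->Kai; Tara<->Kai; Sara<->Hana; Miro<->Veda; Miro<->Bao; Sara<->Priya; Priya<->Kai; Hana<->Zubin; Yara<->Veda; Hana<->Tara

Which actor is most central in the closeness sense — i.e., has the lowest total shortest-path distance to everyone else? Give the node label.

Farness (sum of distances to all others) for each node — Bao:21, Hana:17, Kai:17, Miro:20, Priya:14, Sara:19, Tara:15, Veda:15, Yara:23, Zubin:25.
The smallest farness is 14, for Priya, so Priya has the highest closeness.

Priya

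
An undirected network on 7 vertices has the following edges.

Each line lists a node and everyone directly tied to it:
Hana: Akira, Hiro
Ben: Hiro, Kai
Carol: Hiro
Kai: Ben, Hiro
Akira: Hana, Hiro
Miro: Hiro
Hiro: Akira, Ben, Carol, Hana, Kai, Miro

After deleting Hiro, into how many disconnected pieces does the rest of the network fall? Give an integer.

4

Without Hiro, the remaining ties split the others into: {Ben, Kai}; {Akira, Hana}; {Carol}; {Miro}.
That's 4 separate components.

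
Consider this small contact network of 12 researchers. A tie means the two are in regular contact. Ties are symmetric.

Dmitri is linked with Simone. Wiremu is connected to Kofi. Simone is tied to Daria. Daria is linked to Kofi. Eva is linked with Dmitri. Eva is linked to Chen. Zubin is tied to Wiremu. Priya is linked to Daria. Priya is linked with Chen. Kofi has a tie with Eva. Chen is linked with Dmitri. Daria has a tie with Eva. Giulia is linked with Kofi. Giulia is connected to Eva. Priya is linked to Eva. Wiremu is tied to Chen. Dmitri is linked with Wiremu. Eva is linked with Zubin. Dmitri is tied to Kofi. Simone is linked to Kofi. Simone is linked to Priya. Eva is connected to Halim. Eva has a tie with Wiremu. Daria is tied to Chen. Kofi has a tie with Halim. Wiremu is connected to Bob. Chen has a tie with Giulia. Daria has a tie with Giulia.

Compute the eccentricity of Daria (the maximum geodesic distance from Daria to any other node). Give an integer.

Distances from Daria: Bob:3, Chen:1, Dmitri:2, Eva:1, Giulia:1, Halim:2, Kofi:1, Priya:1, Simone:1, Wiremu:2, Zubin:2.
The largest is 3 (to Bob), so the eccentricity of Daria is 3.

3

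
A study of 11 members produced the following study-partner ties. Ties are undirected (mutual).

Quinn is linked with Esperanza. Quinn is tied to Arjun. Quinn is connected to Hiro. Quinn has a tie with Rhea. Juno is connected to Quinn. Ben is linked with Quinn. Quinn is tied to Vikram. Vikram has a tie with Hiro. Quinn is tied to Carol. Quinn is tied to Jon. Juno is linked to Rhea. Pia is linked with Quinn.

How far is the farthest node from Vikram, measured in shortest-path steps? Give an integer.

2

Distances from Vikram: Arjun:2, Ben:2, Carol:2, Esperanza:2, Hiro:1, Jon:2, Juno:2, Pia:2, Quinn:1, Rhea:2.
The largest is 2 (to Juno, Carol, Jon, Esperanza, Arjun, Ben, Pia, and Rhea), so the eccentricity of Vikram is 2.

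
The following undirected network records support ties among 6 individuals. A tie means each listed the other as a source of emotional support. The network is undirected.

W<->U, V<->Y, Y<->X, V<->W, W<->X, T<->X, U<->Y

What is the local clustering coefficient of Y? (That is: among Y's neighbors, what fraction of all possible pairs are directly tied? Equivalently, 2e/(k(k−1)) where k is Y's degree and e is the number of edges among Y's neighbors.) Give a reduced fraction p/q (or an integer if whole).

0

Y's neighbors: U, V, and X (k = 3).
Possible neighbor pairs: C(3,2) = 3. Edges among them: none → e = 0.
Clustering(Y) = 0/3 = 0.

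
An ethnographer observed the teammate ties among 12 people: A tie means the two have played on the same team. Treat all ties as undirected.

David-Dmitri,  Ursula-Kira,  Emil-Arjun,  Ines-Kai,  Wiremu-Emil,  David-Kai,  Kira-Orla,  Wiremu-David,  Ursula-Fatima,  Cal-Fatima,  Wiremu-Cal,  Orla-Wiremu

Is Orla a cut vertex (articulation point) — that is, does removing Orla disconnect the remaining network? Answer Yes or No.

No

Even without Orla, every remaining node can still reach every other (the residual graph is connected), so Orla is not a cut vertex.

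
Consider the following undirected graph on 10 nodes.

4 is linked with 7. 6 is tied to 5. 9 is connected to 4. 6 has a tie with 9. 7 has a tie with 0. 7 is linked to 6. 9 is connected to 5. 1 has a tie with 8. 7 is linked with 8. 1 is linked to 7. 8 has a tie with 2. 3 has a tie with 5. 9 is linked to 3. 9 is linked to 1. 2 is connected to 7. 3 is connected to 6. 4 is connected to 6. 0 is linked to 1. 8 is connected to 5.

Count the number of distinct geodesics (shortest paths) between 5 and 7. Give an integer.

2

The shortest distance is 2. The length-2 paths are: 5–8–7; 5–6–7.
That gives 2 distinct shortest paths.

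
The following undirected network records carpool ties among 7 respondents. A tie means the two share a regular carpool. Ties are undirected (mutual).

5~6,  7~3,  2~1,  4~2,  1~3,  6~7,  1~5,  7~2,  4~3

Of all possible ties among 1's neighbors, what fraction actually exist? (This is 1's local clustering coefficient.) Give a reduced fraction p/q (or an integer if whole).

1's neighbors: 2, 3, and 5 (k = 3).
Possible neighbor pairs: C(3,2) = 3. Edges among them: none → e = 0.
Clustering(1) = 0/3 = 0.

0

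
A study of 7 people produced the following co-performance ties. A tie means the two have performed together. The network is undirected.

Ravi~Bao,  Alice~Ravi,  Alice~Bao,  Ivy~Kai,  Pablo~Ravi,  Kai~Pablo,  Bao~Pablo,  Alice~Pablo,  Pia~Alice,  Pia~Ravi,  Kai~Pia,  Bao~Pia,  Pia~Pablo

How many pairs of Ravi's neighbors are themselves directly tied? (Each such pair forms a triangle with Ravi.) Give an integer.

Ravi's neighbors: Alice, Bao, Pablo, and Pia.
Neighbor pairs that are themselves tied: Ravi–Alice–Bao; Ravi–Alice–Pablo; Ravi–Alice–Pia; Ravi–Bao–Pablo; Ravi–Bao–Pia; Ravi–Pablo–Pia. Each forms one triangle with Ravi, for 6 in total.

6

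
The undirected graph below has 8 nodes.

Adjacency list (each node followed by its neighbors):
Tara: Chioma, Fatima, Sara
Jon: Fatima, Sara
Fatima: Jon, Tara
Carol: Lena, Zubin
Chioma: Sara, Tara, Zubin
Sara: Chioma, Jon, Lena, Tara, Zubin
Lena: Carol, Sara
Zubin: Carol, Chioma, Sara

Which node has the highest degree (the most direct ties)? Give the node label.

Sara

Degrees — Carol:2, Chioma:3, Fatima:2, Jon:2, Lena:2, Sara:5, Tara:3, Zubin:3.
The maximum is 5, attained only by Sara.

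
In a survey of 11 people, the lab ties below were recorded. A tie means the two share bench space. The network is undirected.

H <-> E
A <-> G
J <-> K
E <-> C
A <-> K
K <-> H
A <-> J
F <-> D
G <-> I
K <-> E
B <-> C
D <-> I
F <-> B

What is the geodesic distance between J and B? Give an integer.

4

One shortest route is J – K – E – C – B, which uses 4 edges, and at distance 3 from J we only reach {C, I}, which does not include B. So d(J,B) = 4.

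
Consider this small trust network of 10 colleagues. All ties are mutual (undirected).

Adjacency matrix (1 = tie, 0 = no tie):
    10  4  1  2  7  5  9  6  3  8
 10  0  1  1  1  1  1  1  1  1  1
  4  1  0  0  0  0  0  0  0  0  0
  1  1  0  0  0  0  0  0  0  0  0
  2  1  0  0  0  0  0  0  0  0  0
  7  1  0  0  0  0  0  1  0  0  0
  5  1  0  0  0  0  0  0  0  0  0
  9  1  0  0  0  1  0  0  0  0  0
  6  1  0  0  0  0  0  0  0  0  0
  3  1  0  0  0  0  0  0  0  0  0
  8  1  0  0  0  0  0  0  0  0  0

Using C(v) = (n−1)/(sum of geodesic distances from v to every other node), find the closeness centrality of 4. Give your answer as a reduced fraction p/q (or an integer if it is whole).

9/17

Distances from 4: 1:2, 2:2, 3:2, 5:2, 6:2, 7:2, 8:2, 9:2, 10:1. Sum = 17.
n = 10, so closeness = 9/17.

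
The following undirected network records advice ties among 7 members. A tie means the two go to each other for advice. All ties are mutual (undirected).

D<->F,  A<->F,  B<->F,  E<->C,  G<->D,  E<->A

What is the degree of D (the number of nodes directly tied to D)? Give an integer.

D is directly tied to F and G. That is 2 neighbors, so the degree of D is 2.

2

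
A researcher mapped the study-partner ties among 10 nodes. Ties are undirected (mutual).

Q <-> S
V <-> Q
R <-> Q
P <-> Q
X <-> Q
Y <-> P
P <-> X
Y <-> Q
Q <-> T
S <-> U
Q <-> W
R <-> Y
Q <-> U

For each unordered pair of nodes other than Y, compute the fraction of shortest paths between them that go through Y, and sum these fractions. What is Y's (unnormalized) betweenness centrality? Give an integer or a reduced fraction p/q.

Pairs whose geodesics pass through Y — P–R: 1/2.
All other pairs contribute 0.
Summing the contributions gives betweenness(Y) = 1/2.

1/2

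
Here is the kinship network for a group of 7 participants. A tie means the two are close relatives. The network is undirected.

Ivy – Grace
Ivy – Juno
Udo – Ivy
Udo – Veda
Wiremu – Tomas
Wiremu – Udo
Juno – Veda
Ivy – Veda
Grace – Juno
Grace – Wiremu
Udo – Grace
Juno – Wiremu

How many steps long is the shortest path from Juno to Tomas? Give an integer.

One shortest route is Juno – Wiremu – Tomas, which uses 2 edges, and Juno and Tomas are not directly tied, so nothing shorter exists. So d(Juno,Tomas) = 2.

2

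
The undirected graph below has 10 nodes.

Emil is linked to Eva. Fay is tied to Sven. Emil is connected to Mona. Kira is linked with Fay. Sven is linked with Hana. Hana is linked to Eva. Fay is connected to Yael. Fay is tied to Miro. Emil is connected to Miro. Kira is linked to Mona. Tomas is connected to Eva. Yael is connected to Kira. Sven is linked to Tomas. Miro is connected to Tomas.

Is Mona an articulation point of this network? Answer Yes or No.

No

Even without Mona, every remaining node can still reach every other (the residual graph is connected), so Mona is not a cut vertex.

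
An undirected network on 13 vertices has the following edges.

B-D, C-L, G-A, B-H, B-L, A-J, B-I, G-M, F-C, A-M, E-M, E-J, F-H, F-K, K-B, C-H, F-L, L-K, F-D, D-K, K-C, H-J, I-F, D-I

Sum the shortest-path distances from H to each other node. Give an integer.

22

Distances from H: A:2, B:1, C:1, D:2, E:2, F:1, G:3, I:2, J:1, K:2, L:2, M:3.
Sum = 2 + 1 + 1 + 2 + 2 + 1 + 3 + 2 + 1 + 2 + 2 + 3 = 22.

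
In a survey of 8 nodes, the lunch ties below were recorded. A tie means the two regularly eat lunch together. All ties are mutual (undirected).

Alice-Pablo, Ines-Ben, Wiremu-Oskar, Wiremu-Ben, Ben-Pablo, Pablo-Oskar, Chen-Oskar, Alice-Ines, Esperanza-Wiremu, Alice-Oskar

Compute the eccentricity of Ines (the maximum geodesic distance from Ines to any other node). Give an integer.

3

Distances from Ines: Alice:1, Ben:1, Chen:3, Esperanza:3, Oskar:2, Pablo:2, Wiremu:2.
The largest is 3 (to Esperanza and Chen), so the eccentricity of Ines is 3.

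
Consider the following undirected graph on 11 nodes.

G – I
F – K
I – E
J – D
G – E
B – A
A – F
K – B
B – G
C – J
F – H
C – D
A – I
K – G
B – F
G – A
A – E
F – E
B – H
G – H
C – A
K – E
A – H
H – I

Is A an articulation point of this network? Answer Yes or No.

Removing A leaves {C, D, and J} with no path to {B, E, F, G, H, I, and K}, so the network splits into 2 components. A is a cut vertex.

Yes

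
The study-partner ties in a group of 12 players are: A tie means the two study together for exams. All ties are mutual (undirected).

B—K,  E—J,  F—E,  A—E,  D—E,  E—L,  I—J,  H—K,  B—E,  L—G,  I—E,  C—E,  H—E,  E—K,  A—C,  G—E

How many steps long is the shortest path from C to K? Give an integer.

2

One shortest route is C – E – K, which uses 2 edges, and C and K are not directly tied, so nothing shorter exists. So d(C,K) = 2.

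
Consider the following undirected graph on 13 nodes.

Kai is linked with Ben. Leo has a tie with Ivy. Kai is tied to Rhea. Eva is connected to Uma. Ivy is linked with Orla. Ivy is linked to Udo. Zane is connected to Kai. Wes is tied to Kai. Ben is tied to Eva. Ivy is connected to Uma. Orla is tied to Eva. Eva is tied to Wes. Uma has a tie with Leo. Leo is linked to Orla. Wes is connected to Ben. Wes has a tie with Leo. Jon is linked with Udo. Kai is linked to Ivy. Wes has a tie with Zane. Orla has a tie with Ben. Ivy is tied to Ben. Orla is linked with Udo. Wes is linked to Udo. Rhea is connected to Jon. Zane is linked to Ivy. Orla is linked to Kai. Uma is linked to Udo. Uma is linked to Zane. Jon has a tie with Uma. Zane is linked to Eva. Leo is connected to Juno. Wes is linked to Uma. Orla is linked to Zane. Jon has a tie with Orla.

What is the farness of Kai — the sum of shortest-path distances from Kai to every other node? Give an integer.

Distances from Kai: Ben:1, Eva:2, Ivy:1, Jon:2, Juno:3, Leo:2, Orla:1, Rhea:1, Udo:2, Uma:2, Wes:1, Zane:1.
Sum = 1 + 2 + 1 + 2 + 3 + 2 + 1 + 1 + 2 + 2 + 1 + 1 = 19.

19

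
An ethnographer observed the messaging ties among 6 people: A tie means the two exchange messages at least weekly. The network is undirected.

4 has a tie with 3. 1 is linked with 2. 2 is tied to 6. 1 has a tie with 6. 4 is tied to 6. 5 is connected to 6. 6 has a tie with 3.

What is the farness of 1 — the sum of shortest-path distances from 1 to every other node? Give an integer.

8

Distances from 1: 2:1, 3:2, 4:2, 5:2, 6:1.
Sum = 1 + 2 + 2 + 2 + 1 = 8.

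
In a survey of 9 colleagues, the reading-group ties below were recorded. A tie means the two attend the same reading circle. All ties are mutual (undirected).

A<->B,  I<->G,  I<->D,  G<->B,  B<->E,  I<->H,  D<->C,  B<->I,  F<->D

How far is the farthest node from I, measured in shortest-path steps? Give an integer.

2

Distances from I: A:2, B:1, C:2, D:1, E:2, F:2, G:1, H:1.
The largest is 2 (to E, A, C, and F), so the eccentricity of I is 2.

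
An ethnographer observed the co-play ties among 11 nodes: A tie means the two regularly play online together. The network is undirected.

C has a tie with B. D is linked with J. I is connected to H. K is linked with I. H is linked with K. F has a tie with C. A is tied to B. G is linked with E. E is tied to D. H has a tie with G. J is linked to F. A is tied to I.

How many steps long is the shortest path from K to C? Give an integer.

One shortest route is K – I – A – B – C, which uses 4 edges, and at distance 3 from K we only reach {B, E}, which does not include C. So d(K,C) = 4.

4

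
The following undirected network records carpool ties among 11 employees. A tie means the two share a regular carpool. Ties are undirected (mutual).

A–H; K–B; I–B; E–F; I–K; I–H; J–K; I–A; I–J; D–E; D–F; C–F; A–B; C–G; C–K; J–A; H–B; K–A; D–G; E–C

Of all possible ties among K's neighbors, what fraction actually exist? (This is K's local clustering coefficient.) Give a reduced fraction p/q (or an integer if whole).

K's neighbors: A, B, C, I, and J (k = 5).
Possible neighbor pairs: C(5,2) = 10. Edges among them: A–B, A–I, A–J, B–I, I–J → e = 5.
Clustering(K) = 5/10 = 1/2.

1/2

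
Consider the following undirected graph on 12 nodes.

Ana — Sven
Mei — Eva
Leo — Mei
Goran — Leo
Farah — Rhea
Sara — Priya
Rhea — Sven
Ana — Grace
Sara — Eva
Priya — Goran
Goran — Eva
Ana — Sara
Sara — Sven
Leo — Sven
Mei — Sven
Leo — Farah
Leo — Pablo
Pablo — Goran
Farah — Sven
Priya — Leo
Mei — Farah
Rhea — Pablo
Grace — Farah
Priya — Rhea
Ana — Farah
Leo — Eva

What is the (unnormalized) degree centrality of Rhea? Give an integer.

Rhea is directly tied to Farah, Pablo, Priya, and Sven. That is 4 neighbors, so the degree of Rhea is 4.

4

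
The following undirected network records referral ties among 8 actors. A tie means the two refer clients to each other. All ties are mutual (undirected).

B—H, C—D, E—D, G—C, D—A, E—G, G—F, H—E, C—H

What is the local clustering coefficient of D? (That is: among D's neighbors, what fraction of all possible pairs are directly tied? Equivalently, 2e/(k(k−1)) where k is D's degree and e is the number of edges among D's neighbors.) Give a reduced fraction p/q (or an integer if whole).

0

D's neighbors: A, C, and E (k = 3).
Possible neighbor pairs: C(3,2) = 3. Edges among them: none → e = 0.
Clustering(D) = 0/3 = 0.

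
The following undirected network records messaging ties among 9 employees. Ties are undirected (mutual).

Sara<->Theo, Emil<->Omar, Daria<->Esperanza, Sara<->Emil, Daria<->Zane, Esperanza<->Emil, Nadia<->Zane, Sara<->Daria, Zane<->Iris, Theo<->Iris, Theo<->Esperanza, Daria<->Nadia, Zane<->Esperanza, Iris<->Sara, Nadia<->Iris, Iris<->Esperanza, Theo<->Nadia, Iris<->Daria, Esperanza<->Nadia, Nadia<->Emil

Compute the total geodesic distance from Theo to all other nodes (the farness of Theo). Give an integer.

13

Distances from Theo: Daria:2, Emil:2, Esperanza:1, Iris:1, Nadia:1, Omar:3, Sara:1, Zane:2.
Sum = 2 + 2 + 1 + 1 + 1 + 3 + 1 + 2 = 13.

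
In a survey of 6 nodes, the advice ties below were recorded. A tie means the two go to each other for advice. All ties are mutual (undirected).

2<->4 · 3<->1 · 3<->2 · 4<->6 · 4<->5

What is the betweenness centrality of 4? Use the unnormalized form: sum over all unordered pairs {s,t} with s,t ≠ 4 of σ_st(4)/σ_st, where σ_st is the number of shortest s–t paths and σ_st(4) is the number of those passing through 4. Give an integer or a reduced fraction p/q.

Pairs whose geodesics pass through 4 — 5–3: 1; 5–6: 1; 5–1: 1; 5–2: 1; 3–6: 1; 6–1: 1; 6–2: 1.
All other pairs contribute 0.
Summing the contributions gives betweenness(4) = 7.

7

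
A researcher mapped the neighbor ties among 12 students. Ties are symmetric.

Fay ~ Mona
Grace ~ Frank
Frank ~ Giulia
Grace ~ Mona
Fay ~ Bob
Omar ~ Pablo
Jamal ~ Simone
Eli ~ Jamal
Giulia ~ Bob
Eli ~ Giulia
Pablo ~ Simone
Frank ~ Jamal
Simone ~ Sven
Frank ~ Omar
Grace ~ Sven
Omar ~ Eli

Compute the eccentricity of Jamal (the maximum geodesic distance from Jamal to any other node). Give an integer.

4

Distances from Jamal: Bob:3, Eli:1, Fay:4, Frank:1, Giulia:2, Grace:2, Mona:3, Omar:2, Pablo:2, Simone:1, Sven:2.
The largest is 4 (to Fay), so the eccentricity of Jamal is 4.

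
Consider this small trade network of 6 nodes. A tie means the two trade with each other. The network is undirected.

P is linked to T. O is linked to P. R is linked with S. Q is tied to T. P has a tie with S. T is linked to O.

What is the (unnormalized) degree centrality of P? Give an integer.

3

P is directly tied to O, S, and T. That is 3 neighbors, so the degree of P is 3.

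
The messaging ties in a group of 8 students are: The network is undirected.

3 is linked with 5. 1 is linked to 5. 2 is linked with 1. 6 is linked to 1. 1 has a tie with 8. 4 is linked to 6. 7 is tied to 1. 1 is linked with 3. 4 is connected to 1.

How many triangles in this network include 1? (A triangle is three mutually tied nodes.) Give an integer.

1's neighbors: 2, 3, 4, 5, 6, 7, and 8.
Neighbor pairs that are themselves tied: 1–3–5; 1–4–6. Each forms one triangle with 1, for 2 in total.

2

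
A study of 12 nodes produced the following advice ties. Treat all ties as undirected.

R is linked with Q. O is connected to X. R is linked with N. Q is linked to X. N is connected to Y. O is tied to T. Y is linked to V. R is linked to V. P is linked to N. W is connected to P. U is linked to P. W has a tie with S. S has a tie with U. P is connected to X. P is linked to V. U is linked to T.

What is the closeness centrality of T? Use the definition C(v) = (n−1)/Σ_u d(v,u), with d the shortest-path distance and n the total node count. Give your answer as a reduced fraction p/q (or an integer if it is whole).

Distances from T: N:3, O:1, P:2, Q:3, R:4, S:2, U:1, V:3, W:3, X:2, Y:4. Sum = 28.
n = 12, so closeness = 11/28.

11/28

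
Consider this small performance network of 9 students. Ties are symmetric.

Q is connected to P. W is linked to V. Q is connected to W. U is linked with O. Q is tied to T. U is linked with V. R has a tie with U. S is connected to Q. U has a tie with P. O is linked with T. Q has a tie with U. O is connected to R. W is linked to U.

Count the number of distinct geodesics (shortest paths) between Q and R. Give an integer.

1

The shortest distance is 2, and the only length-2 path is Q–U–R. So there is exactly 1 shortest path.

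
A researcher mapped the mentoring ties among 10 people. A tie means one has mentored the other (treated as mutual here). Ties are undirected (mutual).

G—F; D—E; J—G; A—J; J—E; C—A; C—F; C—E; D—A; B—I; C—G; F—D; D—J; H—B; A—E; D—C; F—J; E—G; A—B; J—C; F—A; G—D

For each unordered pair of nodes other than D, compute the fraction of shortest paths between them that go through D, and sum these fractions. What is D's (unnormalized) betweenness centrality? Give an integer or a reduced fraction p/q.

1

Pairs whose geodesics pass through D — G–A: 1/5; G–H: 1/5; G–B: 1/5; G–I: 1/5; E–F: 1/5.
All other pairs contribute 0.
Summing the contributions gives betweenness(D) = 1.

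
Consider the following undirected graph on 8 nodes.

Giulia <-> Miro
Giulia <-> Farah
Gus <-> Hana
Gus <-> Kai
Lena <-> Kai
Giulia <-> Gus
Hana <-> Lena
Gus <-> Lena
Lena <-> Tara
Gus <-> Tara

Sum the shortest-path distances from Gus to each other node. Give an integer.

Distances from Gus: Farah:2, Giulia:1, Hana:1, Kai:1, Lena:1, Miro:2, Tara:1.
Sum = 2 + 1 + 1 + 1 + 1 + 2 + 1 = 9.

9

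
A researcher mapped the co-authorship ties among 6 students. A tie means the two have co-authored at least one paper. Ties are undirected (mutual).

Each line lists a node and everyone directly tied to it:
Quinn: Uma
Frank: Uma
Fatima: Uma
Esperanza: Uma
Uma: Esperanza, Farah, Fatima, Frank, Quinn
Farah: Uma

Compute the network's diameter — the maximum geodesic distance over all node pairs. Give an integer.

2

Eccentricity of each node (its greatest distance to any other): Esperanza:2, Farah:2, Fatima:2, Frank:2, Quinn:2, Uma:1.
The maximum eccentricity is 2, realized for instance by the pair Fatima–Farah via Fatima – Uma – Farah. So the diameter is 2.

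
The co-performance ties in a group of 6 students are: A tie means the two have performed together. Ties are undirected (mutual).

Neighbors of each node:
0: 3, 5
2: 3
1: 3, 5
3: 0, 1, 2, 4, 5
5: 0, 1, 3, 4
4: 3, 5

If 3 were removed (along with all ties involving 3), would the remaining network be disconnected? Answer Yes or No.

Removing 3 leaves {2} with no path to {0, 1, 4, and 5}, so the network splits into 2 components. 3 is a cut vertex.

Yes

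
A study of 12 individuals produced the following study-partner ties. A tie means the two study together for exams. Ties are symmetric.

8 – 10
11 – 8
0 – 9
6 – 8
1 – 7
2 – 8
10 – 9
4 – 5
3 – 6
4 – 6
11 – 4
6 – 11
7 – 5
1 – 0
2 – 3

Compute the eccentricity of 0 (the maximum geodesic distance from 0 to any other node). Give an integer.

Distances from 0: 1:1, 2:4, 3:5, 4:4, 5:3, 6:4, 7:2, 8:3, 9:1, 10:2, 11:4.
The largest is 5 (to 3), so the eccentricity of 0 is 5.

5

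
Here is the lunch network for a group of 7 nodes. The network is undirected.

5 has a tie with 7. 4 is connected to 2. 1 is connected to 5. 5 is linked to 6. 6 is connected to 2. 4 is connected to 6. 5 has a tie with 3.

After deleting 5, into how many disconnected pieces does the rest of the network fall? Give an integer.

Without 5, the remaining ties split the others into: {2, 4, 6}; {7}; {3}; {1}.
That's 4 separate components.

4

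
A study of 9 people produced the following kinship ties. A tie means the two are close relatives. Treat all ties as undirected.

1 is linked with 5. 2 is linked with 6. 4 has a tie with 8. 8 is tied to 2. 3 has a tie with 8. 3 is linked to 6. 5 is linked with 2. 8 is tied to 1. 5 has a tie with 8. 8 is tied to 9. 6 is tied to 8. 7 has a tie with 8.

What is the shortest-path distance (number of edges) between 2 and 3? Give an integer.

2

One shortest route is 2 – 8 – 3, which uses 2 edges, and 2 and 3 are not directly tied, so nothing shorter exists. So d(2,3) = 2.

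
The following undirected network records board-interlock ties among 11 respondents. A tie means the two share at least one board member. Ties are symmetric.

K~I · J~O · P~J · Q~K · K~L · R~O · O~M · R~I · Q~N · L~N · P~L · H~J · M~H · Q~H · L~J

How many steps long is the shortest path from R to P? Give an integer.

One shortest route is R – O – J – P, which uses 3 edges, and at distance 2 from R we only reach {J, K, M}, which does not include P. So d(R,P) = 3.

3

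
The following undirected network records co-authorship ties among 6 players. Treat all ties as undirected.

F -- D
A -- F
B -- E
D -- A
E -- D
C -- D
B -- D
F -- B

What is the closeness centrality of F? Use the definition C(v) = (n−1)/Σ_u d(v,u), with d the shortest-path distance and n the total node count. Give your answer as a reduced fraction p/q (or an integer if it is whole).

5/7

Distances from F: A:1, B:1, C:2, D:1, E:2. Sum = 7.
n = 6, so closeness = 5/7.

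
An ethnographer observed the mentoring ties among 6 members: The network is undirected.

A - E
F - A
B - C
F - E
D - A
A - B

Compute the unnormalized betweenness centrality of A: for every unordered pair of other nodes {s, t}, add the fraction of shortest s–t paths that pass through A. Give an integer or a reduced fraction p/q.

8

Pairs whose geodesics pass through A — E–C: 1; E–D: 1; E–B: 1; C–F: 1; C–D: 1; F–D: 1; F–B: 1; D–B: 1.
All other pairs contribute 0.
Summing the contributions gives betweenness(A) = 8.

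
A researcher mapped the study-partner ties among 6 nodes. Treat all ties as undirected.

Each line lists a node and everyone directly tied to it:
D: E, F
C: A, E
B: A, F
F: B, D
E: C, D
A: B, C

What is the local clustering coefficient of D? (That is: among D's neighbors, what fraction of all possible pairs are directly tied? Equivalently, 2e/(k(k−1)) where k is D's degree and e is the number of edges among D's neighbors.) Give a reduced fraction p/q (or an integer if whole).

0

D's neighbors: E and F (k = 2).
Possible neighbor pairs: C(2,2) = 1. Edges among them: none → e = 0.
Clustering(D) = 0/1.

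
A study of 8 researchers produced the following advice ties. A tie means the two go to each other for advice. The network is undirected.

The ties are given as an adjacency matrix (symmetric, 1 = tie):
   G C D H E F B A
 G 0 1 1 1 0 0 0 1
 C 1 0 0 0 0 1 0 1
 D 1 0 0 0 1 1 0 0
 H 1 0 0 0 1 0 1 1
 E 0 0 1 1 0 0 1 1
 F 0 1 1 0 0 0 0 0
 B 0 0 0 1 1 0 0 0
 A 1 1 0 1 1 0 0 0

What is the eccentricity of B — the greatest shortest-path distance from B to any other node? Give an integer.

3

Distances from B: A:2, C:3, D:2, E:1, F:3, G:2, H:1.
The largest is 3 (to C and F), so the eccentricity of B is 3.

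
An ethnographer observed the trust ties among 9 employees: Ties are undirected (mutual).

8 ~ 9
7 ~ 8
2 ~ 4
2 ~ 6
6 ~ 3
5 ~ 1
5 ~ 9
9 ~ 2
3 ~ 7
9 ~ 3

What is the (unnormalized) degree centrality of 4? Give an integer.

4 is directly tied to 2. That is 1 neighbor, so the degree of 4 is 1.

1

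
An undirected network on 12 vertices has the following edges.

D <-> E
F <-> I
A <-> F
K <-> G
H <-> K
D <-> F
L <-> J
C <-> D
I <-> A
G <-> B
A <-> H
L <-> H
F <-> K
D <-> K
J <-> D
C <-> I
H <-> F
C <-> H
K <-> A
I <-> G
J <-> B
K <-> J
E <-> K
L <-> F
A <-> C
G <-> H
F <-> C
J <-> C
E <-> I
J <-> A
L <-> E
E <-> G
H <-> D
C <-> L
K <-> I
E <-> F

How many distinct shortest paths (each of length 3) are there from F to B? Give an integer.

9

The shortest distance is 3. The length-3 paths are: F–H–G–B; F–I–G–B; F–E–G–B; F–K–G–B; F–C–J–B; F–L–J–B (and 3 more).
That gives 9 distinct shortest paths.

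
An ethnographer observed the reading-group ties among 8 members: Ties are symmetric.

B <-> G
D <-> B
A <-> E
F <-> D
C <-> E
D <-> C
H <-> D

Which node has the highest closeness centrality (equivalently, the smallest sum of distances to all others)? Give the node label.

D

Farness (sum of distances to all others) for each node — A:23, B:15, C:13, D:11, E:17, F:17, G:21, H:17.
The smallest farness is 11, for D, so D has the highest closeness.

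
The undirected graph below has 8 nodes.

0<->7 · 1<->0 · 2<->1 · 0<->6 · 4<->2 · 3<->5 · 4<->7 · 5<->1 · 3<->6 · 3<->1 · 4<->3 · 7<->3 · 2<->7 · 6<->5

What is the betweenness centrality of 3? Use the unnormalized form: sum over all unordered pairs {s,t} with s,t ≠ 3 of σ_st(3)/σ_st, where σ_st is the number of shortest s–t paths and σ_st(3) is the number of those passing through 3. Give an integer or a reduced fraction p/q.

31/6

Pairs whose geodesics pass through 3 — 4–1: 1/2; 4–5: 1; 4–6: 1; 2–6: 3/6; 1–7: 1/3; 1–6: 1/3; 5–7: 1; 7–6: 1/2.
All other pairs contribute 0.
Summing the contributions gives betweenness(3) = 31/6.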